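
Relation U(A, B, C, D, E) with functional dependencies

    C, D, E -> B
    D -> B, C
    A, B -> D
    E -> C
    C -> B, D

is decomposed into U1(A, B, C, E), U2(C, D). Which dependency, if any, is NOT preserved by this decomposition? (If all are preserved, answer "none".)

C, D, E → B: restricted closure across fragments reaches B.
D → B, C: restricted closure across fragments reaches B, C.
A, B → D: restricted closure across fragments reaches D.
E → C lies within U1.
C → B, D: restricted closure across fragments reaches B, D.
Every dependency is enforceable on the fragments, so the decomposition is dependency-preserving.

none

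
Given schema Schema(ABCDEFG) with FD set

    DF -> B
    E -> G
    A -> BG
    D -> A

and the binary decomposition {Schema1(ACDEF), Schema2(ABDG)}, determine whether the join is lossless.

Common attributes: Schema1 ∩ Schema2 = {AD}.
Closure of {AD}: A → BG applies, adding BG. So (AD)⁺ = {ABDG}.
This closure contains every attribute of Schema2, so Schema1 ∩ Schema2 → Schema2. The join is lossless.

Yes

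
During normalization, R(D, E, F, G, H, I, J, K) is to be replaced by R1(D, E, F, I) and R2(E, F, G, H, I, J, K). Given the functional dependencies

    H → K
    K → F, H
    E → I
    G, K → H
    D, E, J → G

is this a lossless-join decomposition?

No

Common attributes: R1 ∩ R2 = {E, F, I}.
No dependency enlarges {E, F, I}, so (E, F, I)⁺ = {E, F, I}.
The closure contains neither all of R1 = {D, E, F, I} nor all of R2 = {E, F, G, H, I, J, K}, so the common attributes are not a superkey of either fragment. The join is lossy.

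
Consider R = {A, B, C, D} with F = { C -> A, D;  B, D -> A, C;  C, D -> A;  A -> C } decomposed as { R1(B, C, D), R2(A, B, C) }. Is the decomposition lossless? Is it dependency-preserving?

lossless and dependency-preserving

Lossless test: (B, C)⁺ = {A, B, C, D}, which contains all of one fragment — lossless.
Dependency preservation: C → A, D; B, D → A, C; C, D → A are not contained in any single fragment, but the restricted closure of each left-hand side across the fragments still reaches the right-hand side; the remaining FDs each lie inside some fragment. All dependencies are preserved.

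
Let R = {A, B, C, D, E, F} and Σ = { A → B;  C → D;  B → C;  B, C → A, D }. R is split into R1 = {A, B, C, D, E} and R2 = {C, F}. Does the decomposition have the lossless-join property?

No

Common attributes: R1 ∩ R2 = {C}.
Closure of {C}: C → D applies, adding D. So (C)⁺ = {C, D}.
The closure contains neither all of R1 = {A, B, C, D, E} nor all of R2 = {C, F}, so the common attributes are not a superkey of either fragment. The join is lossy.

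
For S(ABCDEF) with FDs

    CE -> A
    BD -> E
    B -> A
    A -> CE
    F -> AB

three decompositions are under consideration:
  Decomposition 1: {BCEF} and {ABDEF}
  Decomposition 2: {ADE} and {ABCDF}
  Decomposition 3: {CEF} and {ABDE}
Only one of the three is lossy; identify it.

Decomposition 1: common = {BEF}, closure = {ABCEF} → lossless.
Decomposition 2: common = {AD}, closure = {ACDE} → lossless.
Decomposition 3: common = {E}, closure = {E} → lossy.

Decomposition 3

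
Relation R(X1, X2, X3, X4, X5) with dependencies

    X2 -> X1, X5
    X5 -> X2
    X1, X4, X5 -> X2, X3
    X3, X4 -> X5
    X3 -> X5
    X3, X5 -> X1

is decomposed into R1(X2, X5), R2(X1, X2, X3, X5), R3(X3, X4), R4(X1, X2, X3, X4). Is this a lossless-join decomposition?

Yes

Chase test. Columns are X1, X2, X3, X4, X5; row i has aⱼ where attribute j ∈ Ri, else bᵢⱼ.
Initial tableau (one row per fragment):
  row 1: b11 a2 b13 b14 a5
  row 2: a1 a2 a3 b24 a5
  row 3: b31 b32 a3 a4 b35
  row 4: a1 a2 a3 a4 b45
Rows 1 and 2 agree on X2; apply X2→X1, X5 and equate their X1, X5 entries.
Rows 1 and 4 agree on X2; apply X2→X1, X5 and equate their X1, X5 entries.
Rows 3 and 4 agree on X3, X4; apply X3, X4→X5 and equate their X5 entries.
Rows 2 and 3 agree on X3, X5; apply X3, X5→X1 and equate their X1 entries.
Rows 1 and 3 agree on X5; apply X5→X2 and equate their X2 entries.
Row 3 is now all distinguished symbols — the join is lossless.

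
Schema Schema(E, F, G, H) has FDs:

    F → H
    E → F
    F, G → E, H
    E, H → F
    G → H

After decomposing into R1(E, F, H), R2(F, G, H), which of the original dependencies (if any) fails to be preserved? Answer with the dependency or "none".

F, G → E, H

Check F, G → E, H: no single fragment contains all of {E, F, G, H}, and the restricted closure of {F, G} across the fragments never reaches {E, H}.
F → H is preserved.
E → F is preserved.
E, H → F is preserved.
G → H is preserved.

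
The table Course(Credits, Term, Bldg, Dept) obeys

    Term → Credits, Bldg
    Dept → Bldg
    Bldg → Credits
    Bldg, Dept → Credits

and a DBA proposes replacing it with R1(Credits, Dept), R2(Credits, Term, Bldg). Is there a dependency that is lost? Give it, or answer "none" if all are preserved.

Dept → Bldg

Check Dept → Bldg: no single fragment contains all of {Bldg, Dept}, and the restricted closure of {Dept} across the fragments never reaches {Bldg}.
Term → Credits, Bldg is preserved.
Bldg → Credits is preserved.
Bldg, Dept → Credits is preserved.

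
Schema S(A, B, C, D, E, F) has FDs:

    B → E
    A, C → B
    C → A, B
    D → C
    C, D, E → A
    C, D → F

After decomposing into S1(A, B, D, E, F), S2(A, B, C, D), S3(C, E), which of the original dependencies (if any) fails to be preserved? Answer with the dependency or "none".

none

B → E lies within S1.
A, C → B lies within S2.
C → A, B lies within S2.
D → C lies within S2.
C, D, E → A: restricted closure across fragments reaches A.
C, D → F: restricted closure across fragments reaches F.
Every dependency is enforceable on the fragments, so the decomposition is dependency-preserving.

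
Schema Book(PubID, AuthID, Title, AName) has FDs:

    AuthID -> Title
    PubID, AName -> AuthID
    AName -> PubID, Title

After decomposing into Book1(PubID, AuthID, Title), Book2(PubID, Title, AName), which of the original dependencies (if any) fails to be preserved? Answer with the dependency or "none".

PubID, AName -> AuthID

Check PubID, AName → AuthID: no single fragment contains all of {PubID, AuthID, AName}, and the restricted closure of {PubID, AName} across the fragments never reaches {AuthID}.
AuthID → Title is preserved.
AName → PubID, Title is preserved.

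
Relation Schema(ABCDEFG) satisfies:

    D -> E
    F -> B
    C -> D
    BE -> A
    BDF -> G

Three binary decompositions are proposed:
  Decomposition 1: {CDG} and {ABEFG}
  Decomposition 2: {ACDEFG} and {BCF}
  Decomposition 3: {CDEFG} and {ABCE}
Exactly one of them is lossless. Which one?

Decomposition 1: common = {G}, closure = {G} → lossy.
Decomposition 2: common = {CF}, closure = {ABCDEFG} → lossless.
Decomposition 3: common = {CE}, closure = {CDE} → lossy.

Decomposition 2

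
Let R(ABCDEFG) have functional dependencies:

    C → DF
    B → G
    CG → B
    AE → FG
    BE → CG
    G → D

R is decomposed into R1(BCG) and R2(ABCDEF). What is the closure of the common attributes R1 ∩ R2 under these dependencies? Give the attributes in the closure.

BCDFG

R1 ∩ R2 = {BC}.
C → DF applies, adding DF
B → G applies, adding G
Closure: {BCDFG}.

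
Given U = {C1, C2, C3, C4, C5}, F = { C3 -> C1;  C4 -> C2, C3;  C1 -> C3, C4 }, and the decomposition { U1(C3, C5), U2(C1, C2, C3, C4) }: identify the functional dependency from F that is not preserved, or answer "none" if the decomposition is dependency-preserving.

C3 → C1 lies within U2.
C4 → C2, C3 lies within U2.
C1 → C3, C4 lies within U2.
Every dependency is enforceable on the fragments, so the decomposition is dependency-preserving.

none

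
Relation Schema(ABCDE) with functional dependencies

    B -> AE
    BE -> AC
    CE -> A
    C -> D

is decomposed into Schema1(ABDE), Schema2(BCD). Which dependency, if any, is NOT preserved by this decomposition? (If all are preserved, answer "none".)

CE -> A

Check CE → A: no single fragment contains all of {ACE}, and the restricted closure of {CE} across the fragments never reaches {A}.
B → AE is preserved.
BE → AC is preserved.
C → D is preserved.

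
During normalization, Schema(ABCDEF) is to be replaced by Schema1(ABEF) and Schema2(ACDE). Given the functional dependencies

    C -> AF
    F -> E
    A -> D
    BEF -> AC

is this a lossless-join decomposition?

No

Common attributes: Schema1 ∩ Schema2 = {AE}.
Closure of {AE}: A → D applies, adding D. So (AE)⁺ = {ADE}.
The closure contains neither all of Schema1 = {ABEF} nor all of Schema2 = {ACDE}, so the common attributes are not a superkey of either fragment. The join is lossy.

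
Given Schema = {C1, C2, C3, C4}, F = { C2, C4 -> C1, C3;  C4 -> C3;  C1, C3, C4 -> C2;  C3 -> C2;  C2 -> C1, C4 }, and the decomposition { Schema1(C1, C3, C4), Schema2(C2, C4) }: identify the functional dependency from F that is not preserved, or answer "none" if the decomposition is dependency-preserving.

C2, C4 → C1, C3: restricted closure across fragments reaches C1, C3.
C4 → C3 lies within Schema1.
C1, C3, C4 → C2: restricted closure across fragments reaches C2.
C3 → C2: restricted closure across fragments reaches C2.
C2 → C1, C4: restricted closure across fragments reaches C1, C4.
Every dependency is enforceable on the fragments, so the decomposition is dependency-preserving.

none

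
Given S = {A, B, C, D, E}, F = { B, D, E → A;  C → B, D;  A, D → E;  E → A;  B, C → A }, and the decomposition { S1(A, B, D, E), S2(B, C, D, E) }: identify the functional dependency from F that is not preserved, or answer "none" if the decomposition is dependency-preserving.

B, D, E → A lies within S1.
C → B, D lies within S2.
A, D → E lies within S1.
E → A lies within S1.
B, C → A: restricted closure across fragments reaches A.
Every dependency is enforceable on the fragments, so the decomposition is dependency-preserving.

none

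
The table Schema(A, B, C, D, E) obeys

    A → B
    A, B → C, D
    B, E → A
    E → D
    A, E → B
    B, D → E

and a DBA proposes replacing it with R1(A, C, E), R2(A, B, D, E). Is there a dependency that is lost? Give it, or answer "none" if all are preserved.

none

A → B lies within R2.
A, B → C, D: restricted closure across fragments reaches C, D.
B, E → A lies within R2.
E → D lies within R2.
A, E → B lies within R2.
B, D → E lies within R2.
Every dependency is enforceable on the fragments, so the decomposition is dependency-preserving.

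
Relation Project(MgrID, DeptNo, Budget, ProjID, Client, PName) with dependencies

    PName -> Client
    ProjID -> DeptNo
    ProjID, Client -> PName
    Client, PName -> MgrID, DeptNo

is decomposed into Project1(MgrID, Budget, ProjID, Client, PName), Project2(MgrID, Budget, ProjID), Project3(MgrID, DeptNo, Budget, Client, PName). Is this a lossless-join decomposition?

Chase test. Columns are MgrID, DeptNo, Budget, ProjID, Client, PName; row i has aⱼ where attribute j ∈ Projecti, else bᵢⱼ.
Initial tableau (one row per fragment):
  row 1: a1 b12 a3 a4 a5 a6
  row 2: a1 b22 a3 a4 b25 b26
  row 3: a1 a2 a3 b34 a5 a6
Rows 1 and 2 agree on ProjID; apply ProjID→DeptNo and equate their DeptNo entries.
Rows 1 and 3 agree on Client, PName; apply Client, PName→MgrID, DeptNo and equate their MgrID, DeptNo entries.
Row 1 is now all distinguished symbols — the join is lossless.

Yes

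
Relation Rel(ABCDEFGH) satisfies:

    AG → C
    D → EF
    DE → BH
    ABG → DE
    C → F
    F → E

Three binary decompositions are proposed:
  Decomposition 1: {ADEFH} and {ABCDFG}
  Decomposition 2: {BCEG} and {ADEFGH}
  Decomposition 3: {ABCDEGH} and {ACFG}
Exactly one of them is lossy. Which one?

Decomposition 1: common = {ADF}, closure = {ABDEFH} → lossless.
Decomposition 2: common = {EG}, closure = {EG} → lossy.
Decomposition 3: common = {ACG}, closure = {ACEFG} → lossless.

Decomposition 2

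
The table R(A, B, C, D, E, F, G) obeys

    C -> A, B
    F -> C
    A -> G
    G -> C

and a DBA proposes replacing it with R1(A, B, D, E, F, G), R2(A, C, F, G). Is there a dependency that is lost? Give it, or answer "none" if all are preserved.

none

C → A, B: restricted closure across fragments reaches A, B.
F → C lies within R2.
A → G lies within R1.
G → C lies within R2.
Every dependency is enforceable on the fragments, so the decomposition is dependency-preserving.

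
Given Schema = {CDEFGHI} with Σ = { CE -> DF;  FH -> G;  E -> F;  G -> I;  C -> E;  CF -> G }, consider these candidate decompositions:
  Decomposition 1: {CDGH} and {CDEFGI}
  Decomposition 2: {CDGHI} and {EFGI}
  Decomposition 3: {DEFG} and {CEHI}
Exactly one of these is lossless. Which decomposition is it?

Decomposition 1: common = {CDG}, closure = {CDEFGI} → lossless.
Decomposition 2: common = {GI}, closure = {GI} → lossy.
Decomposition 3: common = {E}, closure = {EF} → lossy.

Decomposition 1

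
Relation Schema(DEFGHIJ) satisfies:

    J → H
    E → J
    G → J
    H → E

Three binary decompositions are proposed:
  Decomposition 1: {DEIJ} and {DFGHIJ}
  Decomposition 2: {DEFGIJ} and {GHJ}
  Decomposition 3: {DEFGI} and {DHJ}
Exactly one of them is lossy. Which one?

Decomposition 1: common = {DIJ}, closure = {DEHIJ} → lossless.
Decomposition 2: common = {GJ}, closure = {EGHJ} → lossless.
Decomposition 3: common = {D}, closure = {D} → lossy.

Decomposition 3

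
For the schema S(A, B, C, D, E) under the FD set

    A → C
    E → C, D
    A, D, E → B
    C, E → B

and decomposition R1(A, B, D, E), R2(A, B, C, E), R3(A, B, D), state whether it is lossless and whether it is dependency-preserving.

Lossless test (chase): Rows 1 and 2 agree on A; apply A→C and equate their C entries. Rows 1 and 3 agree on A; apply A→C and equate their C entries. Rows 1 and 2 agree on E; apply E→C, D and equate their C, D entries. Row 1 is now all distinguished symbols — the join is lossless.
Dependency preservation: E → C, D is not contained in any single fragment, but the restricted closure of its left-hand side across the fragments still reaches the right-hand side; the remaining FDs each lie inside some fragment. All dependencies are preserved.

lossless and dependency-preserving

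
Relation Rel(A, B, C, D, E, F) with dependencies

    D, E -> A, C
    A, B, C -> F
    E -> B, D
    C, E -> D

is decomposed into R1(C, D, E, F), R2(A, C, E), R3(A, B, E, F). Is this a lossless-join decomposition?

Chase test. Columns are A, B, C, D, E, F; row i has aⱼ where attribute j ∈ Ri, else bᵢⱼ.
Initial tableau (one row per fragment):
  row 1: b11 b12 a3 a4 a5 a6
  row 2: a1 b22 a3 b24 a5 b26
  row 3: a1 a2 b33 b34 a5 a6
Rows 1 and 2 agree on E; apply E→B, D and equate their B, D entries.
Rows 1 and 3 agree on E; apply E→B, D and equate their B, D entries.
Rows 1 and 2 agree on D, E; apply D, E→A, C and equate their A, C entries.
Rows 1 and 3 agree on D, E; apply D, E→A, C and equate their A, C entries.
Rows 1 and 2 agree on A, B, C; apply A, B, C→F and equate their F entries.
Row 1 is now all distinguished symbols — the join is lossless.

Yes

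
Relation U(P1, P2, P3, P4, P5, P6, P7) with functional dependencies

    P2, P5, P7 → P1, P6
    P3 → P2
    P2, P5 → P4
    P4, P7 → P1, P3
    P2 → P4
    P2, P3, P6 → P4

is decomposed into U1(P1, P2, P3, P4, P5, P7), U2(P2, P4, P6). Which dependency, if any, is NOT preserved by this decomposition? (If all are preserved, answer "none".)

Check P2, P5, P7 → P1, P6: no single fragment contains all of {P1, P2, P5, P6, P7}, and the restricted closure of {P2, P5, P7} across the fragments never reaches {P1, P6}.
P3 → P2 is preserved.
P2, P5 → P4 is preserved.
P4, P7 → P1, P3 is preserved.
P2 → P4 is preserved.
P2, P3, P6 → P4 is preserved.

P2, P5, P7 → P1, P6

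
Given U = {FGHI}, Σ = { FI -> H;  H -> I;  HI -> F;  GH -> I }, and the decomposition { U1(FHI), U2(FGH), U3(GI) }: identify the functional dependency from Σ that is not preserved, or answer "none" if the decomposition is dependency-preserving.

none

FI → H lies within U1.
H → I lies within U1.
HI → F lies within U1.
GH → I: restricted closure across fragments reaches I.
Every dependency is enforceable on the fragments, so the decomposition is dependency-preserving.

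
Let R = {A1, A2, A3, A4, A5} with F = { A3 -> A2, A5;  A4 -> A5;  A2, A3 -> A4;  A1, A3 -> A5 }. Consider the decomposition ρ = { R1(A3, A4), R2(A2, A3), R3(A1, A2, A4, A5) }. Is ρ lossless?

Chase test. Columns are A1, A2, A3, A4, A5; row i has aⱼ where attribute j ∈ Ri, else bᵢⱼ.
Initial tableau (one row per fragment):
  row 1: b11 b12 a3 a4 b15
  row 2: b21 a2 a3 b24 b25
  row 3: a1 a2 b33 a4 a5
Rows 1 and 2 agree on A3; apply A3→A2, A5 and equate their A2, A5 entries.
Rows 1 and 3 agree on A4; apply A4→A5 and equate their A5 entries.
Rows 1 and 2 agree on A2, A3; apply A2, A3→A4 and equate their A4 entries.
No row becomes fully distinguished — the join is lossy.

No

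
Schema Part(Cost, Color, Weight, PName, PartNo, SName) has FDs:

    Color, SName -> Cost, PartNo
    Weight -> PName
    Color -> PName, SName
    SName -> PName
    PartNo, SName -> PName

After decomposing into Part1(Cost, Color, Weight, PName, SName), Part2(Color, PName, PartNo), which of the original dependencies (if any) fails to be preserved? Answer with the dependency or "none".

Color, SName → Cost, PartNo: restricted closure across fragments reaches Cost, PartNo.
Weight → PName lies within Part1.
Color → PName, SName lies within Part1.
SName → PName lies within Part1.
PartNo, SName → PName: restricted closure across fragments reaches PName.
Every dependency is enforceable on the fragments, so the decomposition is dependency-preserving.

none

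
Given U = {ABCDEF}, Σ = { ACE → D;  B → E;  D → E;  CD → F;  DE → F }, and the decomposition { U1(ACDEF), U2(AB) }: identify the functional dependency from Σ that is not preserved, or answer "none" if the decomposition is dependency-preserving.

B → E

Check B → E: no single fragment contains all of {BE}, and the restricted closure of {B} across the fragments never reaches {E}.
ACE → D is preserved.
D → E is preserved.
CD → F is preserved.
DE → F is preserved.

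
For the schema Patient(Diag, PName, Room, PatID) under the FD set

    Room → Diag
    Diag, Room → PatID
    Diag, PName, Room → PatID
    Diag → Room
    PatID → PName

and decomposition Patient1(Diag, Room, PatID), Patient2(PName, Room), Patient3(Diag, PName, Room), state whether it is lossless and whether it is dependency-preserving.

Lossless test (chase): Rows 1 and 2 agree on Room; apply Room→Diag and equate their Diag entries. Rows 1 and 2 agree on Diag, Room; apply Diag, Room→PatID and equate their PatID entries. Rows 1 and 3 agree on Diag, Room; apply Diag, Room→PatID and equate their PatID entries. Rows 1 and 2 agree on PatID; apply PatID→PName and equate their PName entries. Row 1 is now all distinguished symbols — the join is lossless.
Dependency preservation: the restricted closure of {PatID} across the fragments never reaches {PName}, so PatID → PName cannot be enforced without a join — not preserved.

lossless but not dependency-preserving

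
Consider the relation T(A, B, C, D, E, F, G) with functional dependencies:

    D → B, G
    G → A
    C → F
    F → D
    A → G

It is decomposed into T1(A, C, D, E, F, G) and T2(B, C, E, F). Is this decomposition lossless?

Yes

Common attributes: T1 ∩ T2 = {C, E, F}.
Closure of {C, E, F}: F → D applies, adding D; D → B, G applies, adding B, G; G → A applies, adding A. So (C, E, F)⁺ = {A, B, C, D, E, F, G}.
This closure contains every attribute of T1, so T1 ∩ T2 → T1. The join is lossless.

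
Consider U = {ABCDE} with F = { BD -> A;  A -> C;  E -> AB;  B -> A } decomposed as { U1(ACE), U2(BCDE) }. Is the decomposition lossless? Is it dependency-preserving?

Lossless test: (CE)⁺ = {ABCE}, which contains all of one fragment — lossless.
Dependency preservation: the restricted closure of {BD} across the fragments never reaches {A}, so BD → A cannot be enforced without a join — not preserved.

lossless but not dependency-preserving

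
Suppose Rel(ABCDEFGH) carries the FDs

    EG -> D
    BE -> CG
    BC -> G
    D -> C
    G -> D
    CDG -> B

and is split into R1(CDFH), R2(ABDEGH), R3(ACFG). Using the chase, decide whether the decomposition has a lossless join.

Chase test. Columns are ABCDEFGH; row i has aⱼ where attribute j ∈ Ri, else bᵢⱼ.
Initial tableau (one row per fragment):
  row 1: b11 b12 a3 a4 b15 a6 b17 a8
  row 2: a1 a2 b23 a4 a5 b26 a7 a8
  row 3: a1 b32 a3 b34 b35 a6 a7 b38
Rows 1 and 2 agree on D; apply D→C and equate their C entries.
Rows 2 and 3 agree on G; apply G→D and equate their D entries.
Rows 2 and 3 agree on CDG; apply CDG→B and equate their B entries.
No row becomes fully distinguished — the join is lossy.

No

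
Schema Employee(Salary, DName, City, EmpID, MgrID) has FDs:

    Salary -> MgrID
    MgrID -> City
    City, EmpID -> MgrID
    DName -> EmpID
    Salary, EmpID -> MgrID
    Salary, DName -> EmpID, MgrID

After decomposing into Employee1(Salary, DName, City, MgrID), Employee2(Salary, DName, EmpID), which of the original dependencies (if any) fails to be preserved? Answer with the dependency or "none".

Check City, EmpID → MgrID: no single fragment contains all of {City, EmpID, MgrID}, and the restricted closure of {City, EmpID} across the fragments never reaches {MgrID}.
Salary → MgrID is preserved.
MgrID → City is preserved.
DName → EmpID is preserved.
Salary, EmpID → MgrID is preserved.
Salary, DName → EmpID, MgrID is preserved.

City, EmpID -> MgrID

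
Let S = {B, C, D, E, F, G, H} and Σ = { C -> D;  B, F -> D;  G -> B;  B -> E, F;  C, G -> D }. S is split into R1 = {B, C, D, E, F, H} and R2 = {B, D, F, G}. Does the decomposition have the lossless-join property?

Common attributes: R1 ∩ R2 = {B, D, F}.
Closure of {B, D, F}: B → E, F applies, adding E. So (B, D, F)⁺ = {B, D, E, F}.
The closure contains neither all of R1 = {B, C, D, E, F, H} nor all of R2 = {B, D, F, G}, so the common attributes are not a superkey of either fragment. The join is lossy.

No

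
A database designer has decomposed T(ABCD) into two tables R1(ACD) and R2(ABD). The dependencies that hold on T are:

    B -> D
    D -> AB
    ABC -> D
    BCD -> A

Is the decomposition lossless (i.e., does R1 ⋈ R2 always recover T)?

Yes

Common attributes: R1 ∩ R2 = {AD}.
Closure of {AD}: D → AB applies, adding B. So (AD)⁺ = {ABD}.
This closure contains every attribute of R2, so R1 ∩ R2 → R2. The join is lossless.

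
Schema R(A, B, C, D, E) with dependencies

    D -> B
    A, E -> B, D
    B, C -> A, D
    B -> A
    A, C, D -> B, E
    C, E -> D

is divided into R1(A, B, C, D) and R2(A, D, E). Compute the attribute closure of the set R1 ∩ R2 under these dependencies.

A, B, D

R1 ∩ R2 = {A, D}.
D → B applies, adding B
Closure: {A, B, D}.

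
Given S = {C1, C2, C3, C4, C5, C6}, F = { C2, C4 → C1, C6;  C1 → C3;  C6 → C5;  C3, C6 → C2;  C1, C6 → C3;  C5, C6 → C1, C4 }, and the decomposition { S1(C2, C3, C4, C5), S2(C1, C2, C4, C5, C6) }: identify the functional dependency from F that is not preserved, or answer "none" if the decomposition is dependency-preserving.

C1 → C3

Check C1 → C3: no single fragment contains all of {C1, C3}, and the restricted closure of {C1} across the fragments never reaches {C3}.
C2, C4 → C1, C6 is preserved.
C6 → C5 is preserved.
C3, C6 → C2 is preserved.
C1, C6 → C3 is preserved.
C5, C6 → C1, C4 is preserved.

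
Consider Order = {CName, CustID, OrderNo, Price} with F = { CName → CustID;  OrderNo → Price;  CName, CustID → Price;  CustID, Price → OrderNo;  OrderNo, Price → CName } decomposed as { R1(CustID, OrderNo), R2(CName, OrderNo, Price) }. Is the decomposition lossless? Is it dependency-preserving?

lossless but not dependency-preserving

Lossless test: (OrderNo)⁺ = {CName, CustID, OrderNo, Price}, which contains all of one fragment — lossless.
Dependency preservation: the restricted closure of {CustID, Price} across the fragments never reaches {OrderNo}, so CustID, Price → OrderNo cannot be enforced without a join — not preserved.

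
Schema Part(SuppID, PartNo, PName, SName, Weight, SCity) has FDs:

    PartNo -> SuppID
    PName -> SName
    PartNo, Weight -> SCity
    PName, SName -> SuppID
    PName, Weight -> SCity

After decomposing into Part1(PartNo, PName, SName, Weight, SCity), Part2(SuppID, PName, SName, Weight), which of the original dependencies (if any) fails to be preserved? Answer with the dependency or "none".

PartNo -> SuppID

Check PartNo → SuppID: no single fragment contains all of {SuppID, PartNo}, and the restricted closure of {PartNo} across the fragments never reaches {SuppID}.
PName → SName is preserved.
PartNo, Weight → SCity is preserved.
PName, SName → SuppID is preserved.
PName, Weight → SCity is preserved.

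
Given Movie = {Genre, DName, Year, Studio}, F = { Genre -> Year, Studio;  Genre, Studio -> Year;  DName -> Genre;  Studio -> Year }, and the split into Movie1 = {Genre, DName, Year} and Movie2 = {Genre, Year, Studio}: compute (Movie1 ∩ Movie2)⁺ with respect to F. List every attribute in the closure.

Genre, Year, Studio

Movie1 ∩ Movie2 = {Genre, Year}.
Genre → Year, Studio applies, adding Studio
Closure: {Genre, Year, Studio}.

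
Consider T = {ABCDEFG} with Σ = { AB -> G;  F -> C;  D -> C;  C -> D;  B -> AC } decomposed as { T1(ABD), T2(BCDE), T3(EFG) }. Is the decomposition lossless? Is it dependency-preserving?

Lossless test (chase): Rows 1 and 2 agree on D; apply D→C and equate their C entries. Rows 1 and 2 agree on B; apply B→AC and equate their AC entries. Rows 1 and 2 agree on AB; apply AB→G and equate their G entries. No row becomes fully distinguished — the join is lossy.
Dependency preservation: the restricted closure of {AB} across the fragments never reaches {G}, so AB → G cannot be enforced without a join — not preserved.

lossy and not dependency-preserving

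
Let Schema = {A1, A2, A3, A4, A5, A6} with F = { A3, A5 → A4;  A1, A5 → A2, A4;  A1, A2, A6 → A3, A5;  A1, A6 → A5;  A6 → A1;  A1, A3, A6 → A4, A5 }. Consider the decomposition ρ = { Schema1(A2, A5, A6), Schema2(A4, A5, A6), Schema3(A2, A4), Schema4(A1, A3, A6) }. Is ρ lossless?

Yes

Chase test. Columns are A1, A2, A3, A4, A5, A6; row i has aⱼ where attribute j ∈ Schemai, else bᵢⱼ.
Initial tableau (one row per fragment):
  row 1: b11 a2 b13 b14 a5 a6
  row 2: b21 b22 b23 a4 a5 a6
  row 3: b31 a2 b33 a4 b35 b36
  row 4: a1 b42 a3 b44 b45 a6
Rows 1 and 2 agree on A6; apply A6→A1 and equate their A1 entries.
Rows 1 and 4 agree on A6; apply A6→A1 and equate their A1 entries.
Rows 1 and 2 agree on A1, A5; apply A1, A5→A2, A4 and equate their A2, A4 entries.
Rows 1 and 2 agree on A1, A2, A6; apply A1, A2, A6→A3, A5 and equate their A3, A5 entries.
Rows 1 and 4 agree on A1, A6; apply A1, A6→A5 and equate their A5 entries.
Rows 1 and 4 agree on A1, A5; apply A1, A5→A2, A4 and equate their A2, A4 entries.
Rows 1 and 4 agree on A1, A2, A6; apply A1, A2, A6→A3, A5 and equate their A3, A5 entries.
Row 1 is now all distinguished symbols — the join is lossless.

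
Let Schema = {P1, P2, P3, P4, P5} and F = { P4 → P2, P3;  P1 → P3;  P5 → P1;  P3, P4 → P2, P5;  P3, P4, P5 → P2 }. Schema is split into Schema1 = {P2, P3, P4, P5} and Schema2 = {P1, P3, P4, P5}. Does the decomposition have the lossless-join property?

Common attributes: Schema1 ∩ Schema2 = {P3, P4, P5}.
Closure of {P3, P4, P5}: P4 → P2, P3 applies, adding P2; P5 → P1 applies, adding P1. So (P3, P4, P5)⁺ = {P1, P2, P3, P4, P5}.
This closure contains every attribute of Schema1, so Schema1 ∩ Schema2 → Schema1. The join is lossless.

Yes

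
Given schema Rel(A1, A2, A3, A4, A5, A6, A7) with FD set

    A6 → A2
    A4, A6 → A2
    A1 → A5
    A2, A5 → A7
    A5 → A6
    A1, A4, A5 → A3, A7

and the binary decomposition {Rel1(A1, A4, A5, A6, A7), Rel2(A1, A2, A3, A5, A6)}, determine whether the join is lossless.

Common attributes: Rel1 ∩ Rel2 = {A1, A5, A6}.
Closure of {A1, A5, A6}: A6 → A2 applies, adding A2; A2, A5 → A7 applies, adding A7. So (A1, A5, A6)⁺ = {A1, A2, A5, A6, A7}.
The closure contains neither all of Rel1 = {A1, A4, A5, A6, A7} nor all of Rel2 = {A1, A2, A3, A5, A6}, so the common attributes are not a superkey of either fragment. The join is lossy.

No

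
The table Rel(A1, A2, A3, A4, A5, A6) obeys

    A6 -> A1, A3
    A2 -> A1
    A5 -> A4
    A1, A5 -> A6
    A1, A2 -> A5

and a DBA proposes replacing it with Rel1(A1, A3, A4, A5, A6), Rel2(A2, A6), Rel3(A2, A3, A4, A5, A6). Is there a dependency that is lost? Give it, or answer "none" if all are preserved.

A6 → A1, A3 lies within Rel1.
A2 → A1: restricted closure across fragments reaches A1.
A5 → A4 lies within Rel1.
A1, A5 → A6 lies within Rel1.
A1, A2 → A5: restricted closure across fragments reaches A5.
Every dependency is enforceable on the fragments, so the decomposition is dependency-preserving.

none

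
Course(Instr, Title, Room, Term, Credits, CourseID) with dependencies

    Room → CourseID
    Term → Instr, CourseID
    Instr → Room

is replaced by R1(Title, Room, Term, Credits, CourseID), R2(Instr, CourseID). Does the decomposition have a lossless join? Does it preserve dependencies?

lossy and not dependency-preserving

Lossless test: (CourseID)⁺ = {CourseID}, which is a superkey of neither fragment — lossy.
Dependency preservation: the restricted closure of {Term} across the fragments never reaches {Instr, CourseID}, so Term → Instr, CourseID cannot be enforced without a join — not preserved.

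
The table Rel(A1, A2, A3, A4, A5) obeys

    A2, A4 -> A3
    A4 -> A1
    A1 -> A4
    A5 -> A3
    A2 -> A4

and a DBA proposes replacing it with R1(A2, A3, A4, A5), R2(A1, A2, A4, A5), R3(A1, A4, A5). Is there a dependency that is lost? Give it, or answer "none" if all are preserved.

none

A2, A4 → A3 lies within R1.
A4 → A1 lies within R2.
A1 → A4 lies within R2.
A5 → A3 lies within R1.
A2 → A4 lies within R1.
Every dependency is enforceable on the fragments, so the decomposition is dependency-preserving.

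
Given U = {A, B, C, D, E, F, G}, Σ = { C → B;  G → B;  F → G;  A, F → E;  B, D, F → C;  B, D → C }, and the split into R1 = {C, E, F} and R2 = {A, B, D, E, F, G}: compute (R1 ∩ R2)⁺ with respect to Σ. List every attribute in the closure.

B, E, F, G

R1 ∩ R2 = {E, F}.
F → G applies, adding G
G → B applies, adding B
Closure: {B, E, F, G}.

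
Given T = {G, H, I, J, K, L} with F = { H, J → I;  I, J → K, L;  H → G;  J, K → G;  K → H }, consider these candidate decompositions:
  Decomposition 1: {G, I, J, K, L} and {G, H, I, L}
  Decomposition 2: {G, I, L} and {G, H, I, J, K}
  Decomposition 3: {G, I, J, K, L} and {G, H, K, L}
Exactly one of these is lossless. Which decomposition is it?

Decomposition 1: common = {G, I, L}, closure = {G, I, L} → lossy.
Decomposition 2: common = {G, I}, closure = {G, I} → lossy.
Decomposition 3: common = {G, K, L}, closure = {G, H, K, L} → lossless.

Decomposition 3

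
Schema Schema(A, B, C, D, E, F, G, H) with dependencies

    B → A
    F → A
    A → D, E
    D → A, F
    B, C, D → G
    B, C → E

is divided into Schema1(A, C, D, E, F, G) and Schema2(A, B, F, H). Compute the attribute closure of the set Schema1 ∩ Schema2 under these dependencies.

Schema1 ∩ Schema2 = {A, F}.
A → D, E applies, adding D, E
Closure: {A, D, E, F}.

A, D, E, F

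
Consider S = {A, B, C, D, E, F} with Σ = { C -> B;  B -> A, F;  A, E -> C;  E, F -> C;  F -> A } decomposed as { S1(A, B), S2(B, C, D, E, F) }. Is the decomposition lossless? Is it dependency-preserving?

lossless but not dependency-preserving

Lossless test: (B)⁺ = {A, B, F}, which contains all of one fragment — lossless.
Dependency preservation: the restricted closure of {A, E} across the fragments never reaches {C}, so A, E → C cannot be enforced without a join — not preserved.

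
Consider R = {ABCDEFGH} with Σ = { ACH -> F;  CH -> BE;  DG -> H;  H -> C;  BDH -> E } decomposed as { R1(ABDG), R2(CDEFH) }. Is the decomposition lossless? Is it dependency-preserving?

lossy and not dependency-preserving

Lossless test: (D)⁺ = {D}, which is a superkey of neither fragment — lossy.
Dependency preservation: the restricted closure of {ACH} across the fragments never reaches {F}, so ACH → F cannot be enforced without a join — not preserved.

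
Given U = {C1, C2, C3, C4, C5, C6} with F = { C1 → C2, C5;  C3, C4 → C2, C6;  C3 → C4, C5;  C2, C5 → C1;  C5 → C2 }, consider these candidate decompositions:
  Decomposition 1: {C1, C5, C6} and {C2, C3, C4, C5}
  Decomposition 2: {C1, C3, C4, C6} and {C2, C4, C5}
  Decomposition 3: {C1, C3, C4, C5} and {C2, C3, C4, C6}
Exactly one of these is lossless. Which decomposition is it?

Decomposition 3

Decomposition 1: common = {C5}, closure = {C1, C2, C5} → lossy.
Decomposition 2: common = {C4}, closure = {C4} → lossy.
Decomposition 3: common = {C3, C4}, closure = {C1, C2, C3, C4, C5, C6} → lossless.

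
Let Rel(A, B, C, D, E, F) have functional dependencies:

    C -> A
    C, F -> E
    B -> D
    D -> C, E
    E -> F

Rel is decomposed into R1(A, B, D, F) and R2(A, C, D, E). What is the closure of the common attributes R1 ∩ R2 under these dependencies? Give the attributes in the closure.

A, C, D, E, F

R1 ∩ R2 = {A, D}.
D → C, E applies, adding C, E
E → F applies, adding F
Closure: {A, C, D, E, F}.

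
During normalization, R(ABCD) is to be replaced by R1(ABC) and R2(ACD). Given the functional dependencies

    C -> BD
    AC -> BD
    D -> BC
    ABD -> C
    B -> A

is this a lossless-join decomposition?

Common attributes: R1 ∩ R2 = {AC}.
Closure of {AC}: C → BD applies, adding BD. So (AC)⁺ = {ABCD}.
This closure contains every attribute of R1, so R1 ∩ R2 → R1. The join is lossless.

Yes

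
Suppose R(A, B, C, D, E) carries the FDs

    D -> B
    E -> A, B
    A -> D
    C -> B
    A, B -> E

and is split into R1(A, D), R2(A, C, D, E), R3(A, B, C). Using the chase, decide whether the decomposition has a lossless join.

Chase test. Columns are A, B, C, D, E; row i has aⱼ where attribute j ∈ Ri, else bᵢⱼ.
Initial tableau (one row per fragment):
  row 1: a1 b12 b13 a4 b15
  row 2: a1 b22 a3 a4 a5
  row 3: a1 a2 a3 b34 b35
Rows 1 and 2 agree on D; apply D→B and equate their B entries.
Rows 1 and 3 agree on A; apply A→D and equate their D entries.
Rows 2 and 3 agree on C; apply C→B and equate their B entries.
Rows 1 and 2 agree on A, B; apply A, B→E and equate their E entries.
Rows 1 and 3 agree on A, B; apply A, B→E and equate their E entries.
Row 2 is now all distinguished symbols — the join is lossless.

Yes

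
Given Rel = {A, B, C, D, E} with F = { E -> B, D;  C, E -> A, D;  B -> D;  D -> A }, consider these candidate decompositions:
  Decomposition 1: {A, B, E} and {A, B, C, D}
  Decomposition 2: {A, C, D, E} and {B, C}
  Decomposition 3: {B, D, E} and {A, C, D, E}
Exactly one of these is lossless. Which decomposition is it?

Decomposition 3

Decomposition 1: common = {A, B}, closure = {A, B, D} → lossy.
Decomposition 2: common = {C}, closure = {C} → lossy.
Decomposition 3: common = {D, E}, closure = {A, B, D, E} → lossless.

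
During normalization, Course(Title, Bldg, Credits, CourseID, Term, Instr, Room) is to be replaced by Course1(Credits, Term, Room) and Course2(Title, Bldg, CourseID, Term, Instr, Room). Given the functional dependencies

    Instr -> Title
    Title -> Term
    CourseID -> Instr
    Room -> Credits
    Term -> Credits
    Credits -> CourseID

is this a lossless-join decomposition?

Common attributes: Course1 ∩ Course2 = {Term, Room}.
Closure of {Term, Room}: Room → Credits applies, adding Credits; Credits → CourseID applies, adding CourseID; CourseID → Instr applies, adding Instr; Instr → Title applies, adding Title. So (Term, Room)⁺ = {Title, Credits, CourseID, Term, Instr, Room}.
This closure contains every attribute of Course1, so Course1 ∩ Course2 → Course1. The join is lossless.

Yes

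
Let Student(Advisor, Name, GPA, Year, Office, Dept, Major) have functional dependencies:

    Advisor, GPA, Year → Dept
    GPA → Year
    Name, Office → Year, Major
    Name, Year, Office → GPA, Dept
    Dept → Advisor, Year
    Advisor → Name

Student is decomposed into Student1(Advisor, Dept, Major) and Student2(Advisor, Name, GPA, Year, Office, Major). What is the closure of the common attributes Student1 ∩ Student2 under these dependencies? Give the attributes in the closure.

Student1 ∩ Student2 = {Advisor, Major}.
Advisor → Name applies, adding Name
Closure: {Advisor, Name, Major}.

Advisor, Name, Major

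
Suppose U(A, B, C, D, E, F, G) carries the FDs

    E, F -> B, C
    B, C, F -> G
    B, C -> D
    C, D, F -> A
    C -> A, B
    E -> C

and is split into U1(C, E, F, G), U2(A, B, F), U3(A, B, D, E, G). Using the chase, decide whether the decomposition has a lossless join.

Chase test. Columns are A, B, C, D, E, F, G; row i has aⱼ where attribute j ∈ Ui, else bᵢⱼ.
Initial tableau (one row per fragment):
  row 1: b11 b12 a3 b14 a5 a6 a7
  row 2: a1 a2 b23 b24 b25 a6 b27
  row 3: a1 a2 b33 a4 a5 b36 a7
Rows 1 and 3 agree on E; apply E→C and equate their C entries.
Rows 1 and 3 agree on C; apply C→A, B and equate their A, B entries.
Rows 1 and 3 agree on B, C; apply B, C→D and equate their D entries.
Row 1 is now all distinguished symbols — the join is lossless.

Yes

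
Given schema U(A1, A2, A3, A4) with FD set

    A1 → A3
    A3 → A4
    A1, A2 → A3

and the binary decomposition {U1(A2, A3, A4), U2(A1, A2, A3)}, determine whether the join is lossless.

Common attributes: U1 ∩ U2 = {A2, A3}.
Closure of {A2, A3}: A3 → A4 applies, adding A4. So (A2, A3)⁺ = {A2, A3, A4}.
This closure contains every attribute of U1, so U1 ∩ U2 → U1. The join is lossless.

Yes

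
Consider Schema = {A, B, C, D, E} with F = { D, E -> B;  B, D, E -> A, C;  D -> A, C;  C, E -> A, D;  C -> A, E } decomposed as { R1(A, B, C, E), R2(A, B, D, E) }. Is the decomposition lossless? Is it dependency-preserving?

lossy and not dependency-preserving

Lossless test: (A, B, E)⁺ = {A, B, E}, which is a superkey of neither fragment — lossy.
Dependency preservation: the restricted closure of {B, D, E} across the fragments never reaches {A, C}, so B, D, E → A, C cannot be enforced without a join — not preserved.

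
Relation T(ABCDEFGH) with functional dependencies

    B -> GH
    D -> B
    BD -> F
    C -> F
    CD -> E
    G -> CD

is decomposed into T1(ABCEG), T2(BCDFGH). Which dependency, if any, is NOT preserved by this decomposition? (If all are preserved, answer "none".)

B → GH lies within T2.
D → B lies within T2.
BD → F lies within T2.
C → F lies within T2.
CD → E: restricted closure across fragments reaches E.
G → CD lies within T2.
Every dependency is enforceable on the fragments, so the decomposition is dependency-preserving.

none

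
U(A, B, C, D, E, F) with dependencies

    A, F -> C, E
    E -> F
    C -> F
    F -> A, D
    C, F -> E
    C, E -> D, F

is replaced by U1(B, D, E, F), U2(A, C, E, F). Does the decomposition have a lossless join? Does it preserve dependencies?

lossless and dependency-preserving

Lossless test: (E, F)⁺ = {A, C, D, E, F}, which contains all of one fragment — lossless.
Dependency preservation: F → A, D; C, E → D, F are not contained in any single fragment, but the restricted closure of each left-hand side across the fragments still reaches the right-hand side; the remaining FDs each lie inside some fragment. All dependencies are preserved.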